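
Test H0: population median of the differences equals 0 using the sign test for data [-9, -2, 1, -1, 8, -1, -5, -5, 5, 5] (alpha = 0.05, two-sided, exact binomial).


Step 1: Discard zero differences. Original n = 10; n_eff = number of nonzero differences = 10.
Nonzero differences (with sign): -9, -2, +1, -1, +8, -1, -5, -5, +5, +5
Step 2: Count signs: positive = 4, negative = 6.
Step 3: Under H0: P(positive) = 0.5, so the number of positives S ~ Bin(10, 0.5).
Step 4: Two-sided exact p-value = sum of Bin(10,0.5) probabilities at or below the observed probability = 0.753906.
Step 5: alpha = 0.05. fail to reject H0.

n_eff = 10, pos = 4, neg = 6, p = 0.753906, fail to reject H0.


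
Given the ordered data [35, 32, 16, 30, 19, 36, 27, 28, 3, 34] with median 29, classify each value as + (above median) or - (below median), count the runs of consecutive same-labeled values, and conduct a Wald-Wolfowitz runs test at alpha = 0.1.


Step 1: Compute median = 29; label A = above, B = below.
Labels in order: AABABABBBA  (n_A = 5, n_B = 5)
Step 2: Count runs R = 7.
Step 3: Under H0 (random ordering), E[R] = 2*n_A*n_B/(n_A+n_B) + 1 = 2*5*5/10 + 1 = 6.0000.
        Var[R] = 2*n_A*n_B*(2*n_A*n_B - n_A - n_B) / ((n_A+n_B)^2 * (n_A+n_B-1)) = 2000/900 = 2.2222.
        SD[R] = 1.4907.
Step 4: Continuity-corrected z = (R - 0.5 - E[R]) / SD[R] = (7 - 0.5 - 6.0000) / 1.4907 = 0.3354.
Step 5: Two-sided p-value via normal approximation = 2*(1 - Phi(|z|)) = 0.737316.
Step 6: alpha = 0.1. fail to reject H0.

R = 7, z = 0.3354, p = 0.737316, fail to reject H0.


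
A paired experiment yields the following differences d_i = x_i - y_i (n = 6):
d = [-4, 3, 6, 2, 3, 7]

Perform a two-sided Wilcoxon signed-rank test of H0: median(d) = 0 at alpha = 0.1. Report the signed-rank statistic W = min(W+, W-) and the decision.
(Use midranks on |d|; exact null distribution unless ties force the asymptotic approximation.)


Step 1: Drop any zero differences (none here) and take |d_i|.
|d| = [4, 3, 6, 2, 3, 7]
Step 2: Midrank |d_i| (ties get averaged ranks).
ranks: |4|->4, |3|->2.5, |6|->5, |2|->1, |3|->2.5, |7|->6
Step 3: Attach original signs; sum ranks with positive sign and with negative sign.
W+ = 2.5 + 5 + 1 + 2.5 + 6 = 17
W- = 4 = 4
(Check: W+ + W- = 21 should equal n(n+1)/2 = 21.)
Step 4: Test statistic W = min(W+, W-) = 4.
Step 5: Ties in |d|, so use the tie-corrected normal approximation.
        E[W] = n(n+1)/4 = 6*7/4 = 10.5.
        Tie groups: |d|=3 (t=2); sum(t^3 - t) = 6.
        Var[W] = n(n+1)(2n+1)/24 - sum(t^3-t)/48 = 546/24 - 6/48 = 22.625.
        z = (W - E[W]) / sqrt(Var[W]) = (4 - 10.5) / 4.7566 = -1.3665.
        Two-sided p = 2*Phi(z) = 0.171773.
Step 6: alpha = 0.1. fail to reject H0.

W+ = 17, W- = 4, W = min = 4, p = 0.171773, fail to reject H0.


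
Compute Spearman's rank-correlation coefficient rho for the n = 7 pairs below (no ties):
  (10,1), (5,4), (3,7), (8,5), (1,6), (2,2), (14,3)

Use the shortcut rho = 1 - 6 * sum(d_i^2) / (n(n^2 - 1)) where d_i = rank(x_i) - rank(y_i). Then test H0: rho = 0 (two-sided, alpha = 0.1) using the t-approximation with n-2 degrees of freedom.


Step 1: Rank x and y separately (midranks; no ties here).
rank(x): 10->6, 5->4, 3->3, 8->5, 1->1, 2->2, 14->7
rank(y): 1->1, 4->4, 7->7, 5->5, 6->6, 2->2, 3->3
Step 2: d_i = R_x(i) - R_y(i); compute d_i^2.
  (6-1)^2=25, (4-4)^2=0, (3-7)^2=16, (5-5)^2=0, (1-6)^2=25, (2-2)^2=0, (7-3)^2=16
sum(d^2) = 82.
Step 3: rho = 1 - 6*82 / (7*(7^2 - 1)) = 1 - 492/336 = -0.464286.
Step 4: Under H0, t = rho * sqrt((n-2)/(1-rho^2)) = -1.1722 ~ t(5).
Step 5: Two-sided p-value from the t-distribution with 5 df = 0.293934.
Step 6: alpha = 0.1. fail to reject H0.

rho = -0.4643, p = 0.293934, fail to reject H0 at alpha = 0.1.


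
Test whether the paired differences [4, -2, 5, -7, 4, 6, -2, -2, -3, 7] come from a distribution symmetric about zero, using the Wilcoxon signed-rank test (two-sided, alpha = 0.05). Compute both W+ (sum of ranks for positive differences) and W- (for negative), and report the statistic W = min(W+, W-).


Step 1: Drop any zero differences (none here) and take |d_i|.
|d| = [4, 2, 5, 7, 4, 6, 2, 2, 3, 7]
Step 2: Midrank |d_i| (ties get averaged ranks).
ranks: |4|->5.5, |2|->2, |5|->7, |7|->9.5, |4|->5.5, |6|->8, |2|->2, |2|->2, |3|->4, |7|->9.5
Step 3: Attach original signs; sum ranks with positive sign and with negative sign.
W+ = 5.5 + 7 + 5.5 + 8 + 9.5 = 35.5
W- = 2 + 9.5 + 2 + 2 + 4 = 19.5
(Check: W+ + W- = 55 should equal n(n+1)/2 = 55.)
Step 4: Test statistic W = min(W+, W-) = 19.5.
Step 5: Ties in |d|, so use the tie-corrected normal approximation.
        E[W] = n(n+1)/4 = 10*11/4 = 27.5.
        Tie groups: |d|=2 (t=3), |d|=4 (t=2), |d|=7 (t=2); sum(t^3 - t) = 36.
        Var[W] = n(n+1)(2n+1)/24 - sum(t^3-t)/48 = 2310/24 - 36/48 = 95.5.
        z = (W - E[W]) / sqrt(Var[W]) = (19.5 - 27.5) / 9.7724 = -0.8186.
        Two-sided p = 2*Phi(z) = 0.412997.
Step 6: alpha = 0.05. fail to reject H0.

W+ = 35.5, W- = 19.5, W = min = 19.5, p = 0.412997, fail to reject H0.


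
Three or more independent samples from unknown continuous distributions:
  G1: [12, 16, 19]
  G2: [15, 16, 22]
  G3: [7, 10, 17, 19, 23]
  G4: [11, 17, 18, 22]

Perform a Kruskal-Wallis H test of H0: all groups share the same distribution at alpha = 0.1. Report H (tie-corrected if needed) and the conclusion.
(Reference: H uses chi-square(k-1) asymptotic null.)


Step 1: Combine all N = 15 observations and assign midranks.
sorted (value, group, rank): (7,G3,1), (10,G3,2), (11,G4,3), (12,G1,4), (15,G2,5), (16,G1,6.5), (16,G2,6.5), (17,G3,8.5), (17,G4,8.5), (18,G4,10), (19,G1,11.5), (19,G3,11.5), (22,G2,13.5), (22,G4,13.5), (23,G3,15)
Step 2: Sum ranks within each group.
R_1 = 22 (n_1 = 3)
R_2 = 25 (n_2 = 3)
R_3 = 38 (n_3 = 5)
R_4 = 35 (n_4 = 4)
Step 3: H = 12/(N(N+1)) * sum(R_i^2/n_i) - 3(N+1)
     = 12/(15*16) * (22^2/3 + 25^2/3 + 38^2/5 + 35^2/4) - 3*16
     = 0.050000 * 964.717 - 48
     = 0.235833.
Step 4: Ties present; correction factor C = 1 - 24/(15^3 - 15) = 0.992857. Corrected H = 0.235833 / 0.992857 = 0.237530.
Step 5: Under H0, H ~ chi^2(3); p-value = 0.971315.
Step 6: alpha = 0.1. fail to reject H0.

H = 0.2375, df = 3, p = 0.971315, fail to reject H0.


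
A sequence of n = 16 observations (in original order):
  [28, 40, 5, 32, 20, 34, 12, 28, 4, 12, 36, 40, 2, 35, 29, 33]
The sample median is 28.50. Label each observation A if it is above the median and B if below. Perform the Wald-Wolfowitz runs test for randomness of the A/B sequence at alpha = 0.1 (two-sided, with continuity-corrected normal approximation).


Step 1: Compute median = 28.50; label A = above, B = below.
Labels in order: BABABABBBBAABAAA  (n_A = 8, n_B = 8)
Step 2: Count runs R = 10.
Step 3: Under H0 (random ordering), E[R] = 2*n_A*n_B/(n_A+n_B) + 1 = 2*8*8/16 + 1 = 9.0000.
        Var[R] = 2*n_A*n_B*(2*n_A*n_B - n_A - n_B) / ((n_A+n_B)^2 * (n_A+n_B-1)) = 14336/3840 = 3.7333.
        SD[R] = 1.9322.
Step 4: Continuity-corrected z = (R - 0.5 - E[R]) / SD[R] = (10 - 0.5 - 9.0000) / 1.9322 = 0.2588.
Step 5: Two-sided p-value via normal approximation = 2*(1 - Phi(|z|)) = 0.795809.
Step 6: alpha = 0.1. fail to reject H0.

R = 10, z = 0.2588, p = 0.795809, fail to reject H0.


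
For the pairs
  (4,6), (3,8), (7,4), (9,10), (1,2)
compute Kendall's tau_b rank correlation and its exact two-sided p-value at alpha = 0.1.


Step 1: Enumerate the 10 unordered pairs (i,j) with i<j and classify each by sign(x_j-x_i) * sign(y_j-y_i).
  (1,2):dx=-1,dy=+2->D; (1,3):dx=+3,dy=-2->D; (1,4):dx=+5,dy=+4->C; (1,5):dx=-3,dy=-4->C
  (2,3):dx=+4,dy=-4->D; (2,4):dx=+6,dy=+2->C; (2,5):dx=-2,dy=-6->C; (3,4):dx=+2,dy=+6->C
  (3,5):dx=-6,dy=-2->C; (4,5):dx=-8,dy=-8->C
Step 2: C = 7, D = 3, total pairs = 10.
Step 3: tau = (C - D)/(n(n-1)/2) = (7 - 3)/10 = 0.400000.
Step 4: Exact two-sided p-value (enumerate n! = 120 permutations of y under H0): p = 0.483333.
Step 5: alpha = 0.1. fail to reject H0.

tau_b = 0.4000 (C=7, D=3), p = 0.483333, fail to reject H0.


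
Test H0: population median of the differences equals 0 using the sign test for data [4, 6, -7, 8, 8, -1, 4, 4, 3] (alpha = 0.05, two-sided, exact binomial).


Step 1: Discard zero differences. Original n = 9; n_eff = number of nonzero differences = 9.
Nonzero differences (with sign): +4, +6, -7, +8, +8, -1, +4, +4, +3
Step 2: Count signs: positive = 7, negative = 2.
Step 3: Under H0: P(positive) = 0.5, so the number of positives S ~ Bin(9, 0.5).
Step 4: Two-sided exact p-value = sum of Bin(9,0.5) probabilities at or below the observed probability = 0.179688.
Step 5: alpha = 0.05. fail to reject H0.

n_eff = 9, pos = 7, neg = 2, p = 0.179688, fail to reject H0.


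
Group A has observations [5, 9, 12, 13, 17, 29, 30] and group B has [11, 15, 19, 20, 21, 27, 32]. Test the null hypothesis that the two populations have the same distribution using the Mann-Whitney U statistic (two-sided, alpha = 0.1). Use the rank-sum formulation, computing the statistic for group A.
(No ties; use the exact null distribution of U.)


Step 1: Combine and sort all 14 observations; assign midranks.
sorted (value, group): (5,X), (9,X), (11,Y), (12,X), (13,X), (15,Y), (17,X), (19,Y), (20,Y), (21,Y), (27,Y), (29,X), (30,X), (32,Y)
ranks: 5->1, 9->2, 11->3, 12->4, 13->5, 15->6, 17->7, 19->8, 20->9, 21->10, 27->11, 29->12, 30->13, 32->14
Step 2: Rank sum for X: R1 = 1 + 2 + 4 + 5 + 7 + 12 + 13 = 44.
Step 3: U_X = R1 - n1(n1+1)/2 = 44 - 7*8/2 = 44 - 28 = 16.
       U_Y = n1*n2 - U_X = 49 - 16 = 33.
Step 4: No ties, so the exact null distribution of U (based on enumerating the C(14,7) = 3432 equally likely rank assignments) gives the two-sided p-value.
Step 5: p-value = 0.317599; compare to alpha = 0.1. fail to reject H0.

U_X = 16, p = 0.317599, fail to reject H0 at alpha = 0.1.


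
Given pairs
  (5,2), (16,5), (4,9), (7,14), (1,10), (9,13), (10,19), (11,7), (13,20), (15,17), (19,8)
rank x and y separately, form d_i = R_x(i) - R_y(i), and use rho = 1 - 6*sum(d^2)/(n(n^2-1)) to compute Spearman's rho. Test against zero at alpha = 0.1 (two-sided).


Step 1: Rank x and y separately (midranks; no ties here).
rank(x): 5->3, 16->10, 4->2, 7->4, 1->1, 9->5, 10->6, 11->7, 13->8, 15->9, 19->11
rank(y): 2->1, 5->2, 9->5, 14->8, 10->6, 13->7, 19->10, 7->3, 20->11, 17->9, 8->4
Step 2: d_i = R_x(i) - R_y(i); compute d_i^2.
  (3-1)^2=4, (10-2)^2=64, (2-5)^2=9, (4-8)^2=16, (1-6)^2=25, (5-7)^2=4, (6-10)^2=16, (7-3)^2=16, (8-11)^2=9, (9-9)^2=0, (11-4)^2=49
sum(d^2) = 212.
Step 3: rho = 1 - 6*212 / (11*(11^2 - 1)) = 1 - 1272/1320 = 0.036364.
Step 4: Under H0, t = rho * sqrt((n-2)/(1-rho^2)) = 0.1092 ~ t(9).
Step 5: Two-sided p-value from the t-distribution with 9 df = 0.915468.
Step 6: alpha = 0.1. fail to reject H0.

rho = 0.0364, p = 0.915468, fail to reject H0 at alpha = 0.1.


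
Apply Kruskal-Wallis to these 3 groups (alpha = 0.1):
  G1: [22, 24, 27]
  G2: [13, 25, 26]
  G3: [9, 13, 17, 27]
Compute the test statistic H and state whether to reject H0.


Step 1: Combine all N = 10 observations and assign midranks.
sorted (value, group, rank): (9,G3,1), (13,G2,2.5), (13,G3,2.5), (17,G3,4), (22,G1,5), (24,G1,6), (25,G2,7), (26,G2,8), (27,G1,9.5), (27,G3,9.5)
Step 2: Sum ranks within each group.
R_1 = 20.5 (n_1 = 3)
R_2 = 17.5 (n_2 = 3)
R_3 = 17 (n_3 = 4)
Step 3: H = 12/(N(N+1)) * sum(R_i^2/n_i) - 3(N+1)
     = 12/(10*11) * (20.5^2/3 + 17.5^2/3 + 17^2/4) - 3*11
     = 0.109091 * 314.417 - 33
     = 1.300000.
Step 4: Ties present; correction factor C = 1 - 12/(10^3 - 10) = 0.987879. Corrected H = 1.300000 / 0.987879 = 1.315951.
Step 5: Under H0, H ~ chi^2(2); p-value = 0.517899.
Step 6: alpha = 0.1. fail to reject H0.

H = 1.3160, df = 2, p = 0.517899, fail to reject H0.


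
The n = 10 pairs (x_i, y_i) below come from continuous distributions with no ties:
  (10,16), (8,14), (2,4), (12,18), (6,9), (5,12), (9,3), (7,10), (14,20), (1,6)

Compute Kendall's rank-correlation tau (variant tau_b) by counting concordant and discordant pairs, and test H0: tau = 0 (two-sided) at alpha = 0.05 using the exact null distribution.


Step 1: Enumerate the 45 unordered pairs (i,j) with i<j and classify each by sign(x_j-x_i) * sign(y_j-y_i).
  (1,2):dx=-2,dy=-2->C; (1,3):dx=-8,dy=-12->C; (1,4):dx=+2,dy=+2->C; (1,5):dx=-4,dy=-7->C
  (1,6):dx=-5,dy=-4->C; (1,7):dx=-1,dy=-13->C; (1,8):dx=-3,dy=-6->C; (1,9):dx=+4,dy=+4->C
  (1,10):dx=-9,dy=-10->C; (2,3):dx=-6,dy=-10->C; (2,4):dx=+4,dy=+4->C; (2,5):dx=-2,dy=-5->C
  (2,6):dx=-3,dy=-2->C; (2,7):dx=+1,dy=-11->D; (2,8):dx=-1,dy=-4->C; (2,9):dx=+6,dy=+6->C
  (2,10):dx=-7,dy=-8->C; (3,4):dx=+10,dy=+14->C; (3,5):dx=+4,dy=+5->C; (3,6):dx=+3,dy=+8->C
  (3,7):dx=+7,dy=-1->D; (3,8):dx=+5,dy=+6->C; (3,9):dx=+12,dy=+16->C; (3,10):dx=-1,dy=+2->D
  (4,5):dx=-6,dy=-9->C; (4,6):dx=-7,dy=-6->C; (4,7):dx=-3,dy=-15->C; (4,8):dx=-5,dy=-8->C
  (4,9):dx=+2,dy=+2->C; (4,10):dx=-11,dy=-12->C; (5,6):dx=-1,dy=+3->D; (5,7):dx=+3,dy=-6->D
  (5,8):dx=+1,dy=+1->C; (5,9):dx=+8,dy=+11->C; (5,10):dx=-5,dy=-3->C; (6,7):dx=+4,dy=-9->D
  (6,8):dx=+2,dy=-2->D; (6,9):dx=+9,dy=+8->C; (6,10):dx=-4,dy=-6->C; (7,8):dx=-2,dy=+7->D
  (7,9):dx=+5,dy=+17->C; (7,10):dx=-8,dy=+3->D; (8,9):dx=+7,dy=+10->C; (8,10):dx=-6,dy=-4->C
  (9,10):dx=-13,dy=-14->C
Step 2: C = 36, D = 9, total pairs = 45.
Step 3: tau = (C - D)/(n(n-1)/2) = (36 - 9)/45 = 0.600000.
Step 4: Exact two-sided p-value (enumerate n! = 3628800 permutations of y under H0): p = 0.016666.
Step 5: alpha = 0.05. reject H0.

tau_b = 0.6000 (C=36, D=9), p = 0.016666, reject H0.


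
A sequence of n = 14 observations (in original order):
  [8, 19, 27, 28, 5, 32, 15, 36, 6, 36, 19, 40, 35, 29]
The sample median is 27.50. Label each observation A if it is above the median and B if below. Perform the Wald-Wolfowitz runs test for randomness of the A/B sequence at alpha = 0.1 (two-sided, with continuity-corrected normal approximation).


Step 1: Compute median = 27.50; label A = above, B = below.
Labels in order: BBBABABABABAAA  (n_A = 7, n_B = 7)
Step 2: Count runs R = 10.
Step 3: Under H0 (random ordering), E[R] = 2*n_A*n_B/(n_A+n_B) + 1 = 2*7*7/14 + 1 = 8.0000.
        Var[R] = 2*n_A*n_B*(2*n_A*n_B - n_A - n_B) / ((n_A+n_B)^2 * (n_A+n_B-1)) = 8232/2548 = 3.2308.
        SD[R] = 1.7974.
Step 4: Continuity-corrected z = (R - 0.5 - E[R]) / SD[R] = (10 - 0.5 - 8.0000) / 1.7974 = 0.8345.
Step 5: Two-sided p-value via normal approximation = 2*(1 - Phi(|z|)) = 0.403986.
Step 6: alpha = 0.1. fail to reject H0.

R = 10, z = 0.8345, p = 0.403986, fail to reject H0.


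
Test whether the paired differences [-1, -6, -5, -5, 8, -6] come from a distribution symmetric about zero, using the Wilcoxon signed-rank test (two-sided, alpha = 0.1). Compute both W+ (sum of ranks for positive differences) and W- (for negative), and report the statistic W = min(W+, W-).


Step 1: Drop any zero differences (none here) and take |d_i|.
|d| = [1, 6, 5, 5, 8, 6]
Step 2: Midrank |d_i| (ties get averaged ranks).
ranks: |1|->1, |6|->4.5, |5|->2.5, |5|->2.5, |8|->6, |6|->4.5
Step 3: Attach original signs; sum ranks with positive sign and with negative sign.
W+ = 6 = 6
W- = 1 + 4.5 + 2.5 + 2.5 + 4.5 = 15
(Check: W+ + W- = 21 should equal n(n+1)/2 = 21.)
Step 4: Test statistic W = min(W+, W-) = 6.
Step 5: Ties in |d|, so use the tie-corrected normal approximation.
        E[W] = n(n+1)/4 = 6*7/4 = 10.5.
        Tie groups: |d|=5 (t=2), |d|=6 (t=2); sum(t^3 - t) = 12.
        Var[W] = n(n+1)(2n+1)/24 - sum(t^3-t)/48 = 546/24 - 12/48 = 22.5.
        z = (W - E[W]) / sqrt(Var[W]) = (6 - 10.5) / 4.7434 = -0.9487.
        Two-sided p = 2*Phi(z) = 0.342782.
Step 6: alpha = 0.1. fail to reject H0.

W+ = 6, W- = 15, W = min = 6, p = 0.342782, fail to reject H0.


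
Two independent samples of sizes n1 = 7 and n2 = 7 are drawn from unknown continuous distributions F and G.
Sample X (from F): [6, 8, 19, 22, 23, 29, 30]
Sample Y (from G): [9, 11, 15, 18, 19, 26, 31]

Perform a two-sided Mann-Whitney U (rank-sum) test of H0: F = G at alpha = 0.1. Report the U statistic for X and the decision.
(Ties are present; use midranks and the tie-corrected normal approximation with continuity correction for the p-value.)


Step 1: Combine and sort all 14 observations; assign midranks.
sorted (value, group): (6,X), (8,X), (9,Y), (11,Y), (15,Y), (18,Y), (19,X), (19,Y), (22,X), (23,X), (26,Y), (29,X), (30,X), (31,Y)
ranks: 6->1, 8->2, 9->3, 11->4, 15->5, 18->6, 19->7.5, 19->7.5, 22->9, 23->10, 26->11, 29->12, 30->13, 31->14
Step 2: Rank sum for X: R1 = 1 + 2 + 7.5 + 9 + 10 + 12 + 13 = 54.5.
Step 3: U_X = R1 - n1(n1+1)/2 = 54.5 - 7*8/2 = 54.5 - 28 = 26.5.
       U_Y = n1*n2 - U_X = 49 - 26.5 = 22.5.
Step 4: Ties are present, so use the tie-corrected normal approximation (with continuity correction) for the p-value.
Step 5: p-value = 0.847841; compare to alpha = 0.1. fail to reject H0.

U_X = 26.5, p = 0.847841, fail to reject H0 at alpha = 0.1.


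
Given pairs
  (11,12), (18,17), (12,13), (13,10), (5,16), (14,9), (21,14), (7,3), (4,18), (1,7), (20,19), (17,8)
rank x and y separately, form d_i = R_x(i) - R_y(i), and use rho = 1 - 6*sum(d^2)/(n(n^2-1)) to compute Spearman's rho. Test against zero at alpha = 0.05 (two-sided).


Step 1: Rank x and y separately (midranks; no ties here).
rank(x): 11->5, 18->10, 12->6, 13->7, 5->3, 14->8, 21->12, 7->4, 4->2, 1->1, 20->11, 17->9
rank(y): 12->6, 17->10, 13->7, 10->5, 16->9, 9->4, 14->8, 3->1, 18->11, 7->2, 19->12, 8->3
Step 2: d_i = R_x(i) - R_y(i); compute d_i^2.
  (5-6)^2=1, (10-10)^2=0, (6-7)^2=1, (7-5)^2=4, (3-9)^2=36, (8-4)^2=16, (12-8)^2=16, (4-1)^2=9, (2-11)^2=81, (1-2)^2=1, (11-12)^2=1, (9-3)^2=36
sum(d^2) = 202.
Step 3: rho = 1 - 6*202 / (12*(12^2 - 1)) = 1 - 1212/1716 = 0.293706.
Step 4: Under H0, t = rho * sqrt((n-2)/(1-rho^2)) = 0.9716 ~ t(10).
Step 5: Two-sided p-value from the t-distribution with 10 df = 0.354148.
Step 6: alpha = 0.05. fail to reject H0.

rho = 0.2937, p = 0.354148, fail to reject H0 at alpha = 0.05.


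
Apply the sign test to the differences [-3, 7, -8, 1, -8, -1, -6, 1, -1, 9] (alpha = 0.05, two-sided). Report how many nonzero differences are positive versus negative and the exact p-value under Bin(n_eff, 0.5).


Step 1: Discard zero differences. Original n = 10; n_eff = number of nonzero differences = 10.
Nonzero differences (with sign): -3, +7, -8, +1, -8, -1, -6, +1, -1, +9
Step 2: Count signs: positive = 4, negative = 6.
Step 3: Under H0: P(positive) = 0.5, so the number of positives S ~ Bin(10, 0.5).
Step 4: Two-sided exact p-value = sum of Bin(10,0.5) probabilities at or below the observed probability = 0.753906.
Step 5: alpha = 0.05. fail to reject H0.

n_eff = 10, pos = 4, neg = 6, p = 0.753906, fail to reject H0.


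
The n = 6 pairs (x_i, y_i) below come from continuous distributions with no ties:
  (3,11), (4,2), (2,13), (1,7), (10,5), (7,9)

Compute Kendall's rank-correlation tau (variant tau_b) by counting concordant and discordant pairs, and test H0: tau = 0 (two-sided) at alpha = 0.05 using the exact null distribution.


Step 1: Enumerate the 15 unordered pairs (i,j) with i<j and classify each by sign(x_j-x_i) * sign(y_j-y_i).
  (1,2):dx=+1,dy=-9->D; (1,3):dx=-1,dy=+2->D; (1,4):dx=-2,dy=-4->C; (1,5):dx=+7,dy=-6->D
  (1,6):dx=+4,dy=-2->D; (2,3):dx=-2,dy=+11->D; (2,4):dx=-3,dy=+5->D; (2,5):dx=+6,dy=+3->C
  (2,6):dx=+3,dy=+7->C; (3,4):dx=-1,dy=-6->C; (3,5):dx=+8,dy=-8->D; (3,6):dx=+5,dy=-4->D
  (4,5):dx=+9,dy=-2->D; (4,6):dx=+6,dy=+2->C; (5,6):dx=-3,dy=+4->D
Step 2: C = 5, D = 10, total pairs = 15.
Step 3: tau = (C - D)/(n(n-1)/2) = (5 - 10)/15 = -0.333333.
Step 4: Exact two-sided p-value (enumerate n! = 720 permutations of y under H0): p = 0.469444.
Step 5: alpha = 0.05. fail to reject H0.

tau_b = -0.3333 (C=5, D=10), p = 0.469444, fail to reject H0.


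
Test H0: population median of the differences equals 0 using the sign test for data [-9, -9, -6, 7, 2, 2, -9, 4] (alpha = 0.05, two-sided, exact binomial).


Step 1: Discard zero differences. Original n = 8; n_eff = number of nonzero differences = 8.
Nonzero differences (with sign): -9, -9, -6, +7, +2, +2, -9, +4
Step 2: Count signs: positive = 4, negative = 4.
Step 3: Under H0: P(positive) = 0.5, so the number of positives S ~ Bin(8, 0.5).
Step 4: Two-sided exact p-value = sum of Bin(8,0.5) probabilities at or below the observed probability = 1.000000.
Step 5: alpha = 0.05. fail to reject H0.

n_eff = 8, pos = 4, neg = 4, p = 1.000000, fail to reject H0.


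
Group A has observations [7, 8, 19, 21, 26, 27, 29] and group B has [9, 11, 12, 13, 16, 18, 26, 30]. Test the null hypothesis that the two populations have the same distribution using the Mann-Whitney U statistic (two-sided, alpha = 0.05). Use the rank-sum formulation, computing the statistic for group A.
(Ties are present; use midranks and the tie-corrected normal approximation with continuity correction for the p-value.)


Step 1: Combine and sort all 15 observations; assign midranks.
sorted (value, group): (7,X), (8,X), (9,Y), (11,Y), (12,Y), (13,Y), (16,Y), (18,Y), (19,X), (21,X), (26,X), (26,Y), (27,X), (29,X), (30,Y)
ranks: 7->1, 8->2, 9->3, 11->4, 12->5, 13->6, 16->7, 18->8, 19->9, 21->10, 26->11.5, 26->11.5, 27->13, 29->14, 30->15
Step 2: Rank sum for X: R1 = 1 + 2 + 9 + 10 + 11.5 + 13 + 14 = 60.5.
Step 3: U_X = R1 - n1(n1+1)/2 = 60.5 - 7*8/2 = 60.5 - 28 = 32.5.
       U_Y = n1*n2 - U_X = 56 - 32.5 = 23.5.
Step 4: Ties are present, so use the tie-corrected normal approximation (with continuity correction) for the p-value.
Step 5: p-value = 0.643132; compare to alpha = 0.05. fail to reject H0.

U_X = 32.5, p = 0.643132, fail to reject H0 at alpha = 0.05.


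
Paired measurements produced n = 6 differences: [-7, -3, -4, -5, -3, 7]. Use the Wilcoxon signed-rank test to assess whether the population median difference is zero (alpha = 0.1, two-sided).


Step 1: Drop any zero differences (none here) and take |d_i|.
|d| = [7, 3, 4, 5, 3, 7]
Step 2: Midrank |d_i| (ties get averaged ranks).
ranks: |7|->5.5, |3|->1.5, |4|->3, |5|->4, |3|->1.5, |7|->5.5
Step 3: Attach original signs; sum ranks with positive sign and with negative sign.
W+ = 5.5 = 5.5
W- = 5.5 + 1.5 + 3 + 4 + 1.5 = 15.5
(Check: W+ + W- = 21 should equal n(n+1)/2 = 21.)
Step 4: Test statistic W = min(W+, W-) = 5.5.
Step 5: Ties in |d|, so use the tie-corrected normal approximation.
        E[W] = n(n+1)/4 = 6*7/4 = 10.5.
        Tie groups: |d|=3 (t=2), |d|=7 (t=2); sum(t^3 - t) = 12.
        Var[W] = n(n+1)(2n+1)/24 - sum(t^3-t)/48 = 546/24 - 12/48 = 22.5.
        z = (W - E[W]) / sqrt(Var[W]) = (5.5 - 10.5) / 4.7434 = -1.0541.
        Two-sided p = 2*Phi(z) = 0.291841.
Step 6: alpha = 0.1. fail to reject H0.

W+ = 5.5, W- = 15.5, W = min = 5.5, p = 0.291841, fail to reject H0.


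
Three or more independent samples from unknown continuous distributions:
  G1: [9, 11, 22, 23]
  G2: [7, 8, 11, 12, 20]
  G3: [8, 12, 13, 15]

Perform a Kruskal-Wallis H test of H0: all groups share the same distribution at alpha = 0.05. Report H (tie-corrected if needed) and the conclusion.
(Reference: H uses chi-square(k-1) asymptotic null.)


Step 1: Combine all N = 13 observations and assign midranks.
sorted (value, group, rank): (7,G2,1), (8,G2,2.5), (8,G3,2.5), (9,G1,4), (11,G1,5.5), (11,G2,5.5), (12,G2,7.5), (12,G3,7.5), (13,G3,9), (15,G3,10), (20,G2,11), (22,G1,12), (23,G1,13)
Step 2: Sum ranks within each group.
R_1 = 34.5 (n_1 = 4)
R_2 = 27.5 (n_2 = 5)
R_3 = 29 (n_3 = 4)
Step 3: H = 12/(N(N+1)) * sum(R_i^2/n_i) - 3(N+1)
     = 12/(13*14) * (34.5^2/4 + 27.5^2/5 + 29^2/4) - 3*14
     = 0.065934 * 659.062 - 42
     = 1.454670.
Step 4: Ties present; correction factor C = 1 - 18/(13^3 - 13) = 0.991758. Corrected H = 1.454670 / 0.991758 = 1.466759.
Step 5: Under H0, H ~ chi^2(2); p-value = 0.480283.
Step 6: alpha = 0.05. fail to reject H0.

H = 1.4668, df = 2, p = 0.480283, fail to reject H0.


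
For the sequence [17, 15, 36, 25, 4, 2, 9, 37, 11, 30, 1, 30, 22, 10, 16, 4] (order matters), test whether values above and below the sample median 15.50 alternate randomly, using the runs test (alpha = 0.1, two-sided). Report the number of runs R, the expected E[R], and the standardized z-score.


Step 1: Compute median = 15.50; label A = above, B = below.
Labels in order: ABAABBBABABAABAB  (n_A = 8, n_B = 8)
Step 2: Count runs R = 12.
Step 3: Under H0 (random ordering), E[R] = 2*n_A*n_B/(n_A+n_B) + 1 = 2*8*8/16 + 1 = 9.0000.
        Var[R] = 2*n_A*n_B*(2*n_A*n_B - n_A - n_B) / ((n_A+n_B)^2 * (n_A+n_B-1)) = 14336/3840 = 3.7333.
        SD[R] = 1.9322.
Step 4: Continuity-corrected z = (R - 0.5 - E[R]) / SD[R] = (12 - 0.5 - 9.0000) / 1.9322 = 1.2939.
Step 5: Two-sided p-value via normal approximation = 2*(1 - Phi(|z|)) = 0.195709.
Step 6: alpha = 0.1. fail to reject H0.

R = 12, z = 1.2939, p = 0.195709, fail to reject H0.


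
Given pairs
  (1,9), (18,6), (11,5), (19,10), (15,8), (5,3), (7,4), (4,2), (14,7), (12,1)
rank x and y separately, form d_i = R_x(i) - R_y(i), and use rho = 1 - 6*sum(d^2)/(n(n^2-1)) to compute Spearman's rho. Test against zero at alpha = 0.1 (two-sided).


Step 1: Rank x and y separately (midranks; no ties here).
rank(x): 1->1, 18->9, 11->5, 19->10, 15->8, 5->3, 7->4, 4->2, 14->7, 12->6
rank(y): 9->9, 6->6, 5->5, 10->10, 8->8, 3->3, 4->4, 2->2, 7->7, 1->1
Step 2: d_i = R_x(i) - R_y(i); compute d_i^2.
  (1-9)^2=64, (9-6)^2=9, (5-5)^2=0, (10-10)^2=0, (8-8)^2=0, (3-3)^2=0, (4-4)^2=0, (2-2)^2=0, (7-7)^2=0, (6-1)^2=25
sum(d^2) = 98.
Step 3: rho = 1 - 6*98 / (10*(10^2 - 1)) = 1 - 588/990 = 0.406061.
Step 4: Under H0, t = rho * sqrt((n-2)/(1-rho^2)) = 1.2568 ~ t(8).
Step 5: Two-sided p-value from the t-distribution with 8 df = 0.244282.
Step 6: alpha = 0.1. fail to reject H0.

rho = 0.4061, p = 0.244282, fail to reject H0 at alpha = 0.1.


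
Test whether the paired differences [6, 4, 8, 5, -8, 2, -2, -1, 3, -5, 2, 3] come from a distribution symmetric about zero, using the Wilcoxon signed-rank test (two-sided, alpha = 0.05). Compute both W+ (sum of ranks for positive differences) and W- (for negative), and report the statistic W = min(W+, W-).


Step 1: Drop any zero differences (none here) and take |d_i|.
|d| = [6, 4, 8, 5, 8, 2, 2, 1, 3, 5, 2, 3]
Step 2: Midrank |d_i| (ties get averaged ranks).
ranks: |6|->10, |4|->7, |8|->11.5, |5|->8.5, |8|->11.5, |2|->3, |2|->3, |1|->1, |3|->5.5, |5|->8.5, |2|->3, |3|->5.5
Step 3: Attach original signs; sum ranks with positive sign and with negative sign.
W+ = 10 + 7 + 11.5 + 8.5 + 3 + 5.5 + 3 + 5.5 = 54
W- = 11.5 + 3 + 1 + 8.5 = 24
(Check: W+ + W- = 78 should equal n(n+1)/2 = 78.)
Step 4: Test statistic W = min(W+, W-) = 24.
Step 5: Ties in |d|, so use the tie-corrected normal approximation.
        E[W] = n(n+1)/4 = 12*13/4 = 39.
        Tie groups: |d|=2 (t=3), |d|=3 (t=2), |d|=5 (t=2), |d|=8 (t=2); sum(t^3 - t) = 42.
        Var[W] = n(n+1)(2n+1)/24 - sum(t^3-t)/48 = 3900/24 - 42/48 = 161.625.
        z = (W - E[W]) / sqrt(Var[W]) = (24 - 39) / 12.7132 = -1.1799.
        Two-sided p = 2*Phi(z) = 0.238049.
Step 6: alpha = 0.05. fail to reject H0.

W+ = 54, W- = 24, W = min = 24, p = 0.238049, fail to reject H0.


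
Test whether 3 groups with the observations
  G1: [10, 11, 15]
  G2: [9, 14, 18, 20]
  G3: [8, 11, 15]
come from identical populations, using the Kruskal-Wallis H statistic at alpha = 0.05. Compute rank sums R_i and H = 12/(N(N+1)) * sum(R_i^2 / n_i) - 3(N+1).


Step 1: Combine all N = 10 observations and assign midranks.
sorted (value, group, rank): (8,G3,1), (9,G2,2), (10,G1,3), (11,G1,4.5), (11,G3,4.5), (14,G2,6), (15,G1,7.5), (15,G3,7.5), (18,G2,9), (20,G2,10)
Step 2: Sum ranks within each group.
R_1 = 15 (n_1 = 3)
R_2 = 27 (n_2 = 4)
R_3 = 13 (n_3 = 3)
Step 3: H = 12/(N(N+1)) * sum(R_i^2/n_i) - 3(N+1)
     = 12/(10*11) * (15^2/3 + 27^2/4 + 13^2/3) - 3*11
     = 0.109091 * 313.583 - 33
     = 1.209091.
Step 4: Ties present; correction factor C = 1 - 12/(10^3 - 10) = 0.987879. Corrected H = 1.209091 / 0.987879 = 1.223926.
Step 5: Under H0, H ~ chi^2(2); p-value = 0.542285.
Step 6: alpha = 0.05. fail to reject H0.

H = 1.2239, df = 2, p = 0.542285, fail to reject H0.


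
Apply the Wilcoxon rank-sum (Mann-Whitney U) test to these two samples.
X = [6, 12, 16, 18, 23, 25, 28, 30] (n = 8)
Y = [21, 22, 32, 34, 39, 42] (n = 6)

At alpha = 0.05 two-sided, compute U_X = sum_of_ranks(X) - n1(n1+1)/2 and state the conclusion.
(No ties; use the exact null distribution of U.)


Step 1: Combine and sort all 14 observations; assign midranks.
sorted (value, group): (6,X), (12,X), (16,X), (18,X), (21,Y), (22,Y), (23,X), (25,X), (28,X), (30,X), (32,Y), (34,Y), (39,Y), (42,Y)
ranks: 6->1, 12->2, 16->3, 18->4, 21->5, 22->6, 23->7, 25->8, 28->9, 30->10, 32->11, 34->12, 39->13, 42->14
Step 2: Rank sum for X: R1 = 1 + 2 + 3 + 4 + 7 + 8 + 9 + 10 = 44.
Step 3: U_X = R1 - n1(n1+1)/2 = 44 - 8*9/2 = 44 - 36 = 8.
       U_Y = n1*n2 - U_X = 48 - 8 = 40.
Step 4: No ties, so the exact null distribution of U (based on enumerating the C(14,8) = 3003 equally likely rank assignments) gives the two-sided p-value.
Step 5: p-value = 0.042624; compare to alpha = 0.05. reject H0.

U_X = 8, p = 0.042624, reject H0 at alpha = 0.05.


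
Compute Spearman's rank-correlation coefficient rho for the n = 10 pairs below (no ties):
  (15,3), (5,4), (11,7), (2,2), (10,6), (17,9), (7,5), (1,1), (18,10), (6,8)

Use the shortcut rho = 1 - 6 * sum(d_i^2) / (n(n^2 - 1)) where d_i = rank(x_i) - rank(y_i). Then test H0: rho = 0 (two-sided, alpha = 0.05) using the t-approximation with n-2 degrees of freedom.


Step 1: Rank x and y separately (midranks; no ties here).
rank(x): 15->8, 5->3, 11->7, 2->2, 10->6, 17->9, 7->5, 1->1, 18->10, 6->4
rank(y): 3->3, 4->4, 7->7, 2->2, 6->6, 9->9, 5->5, 1->1, 10->10, 8->8
Step 2: d_i = R_x(i) - R_y(i); compute d_i^2.
  (8-3)^2=25, (3-4)^2=1, (7-7)^2=0, (2-2)^2=0, (6-6)^2=0, (9-9)^2=0, (5-5)^2=0, (1-1)^2=0, (10-10)^2=0, (4-8)^2=16
sum(d^2) = 42.
Step 3: rho = 1 - 6*42 / (10*(10^2 - 1)) = 1 - 252/990 = 0.745455.
Step 4: Under H0, t = rho * sqrt((n-2)/(1-rho^2)) = 3.1632 ~ t(8).
Step 5: Two-sided p-value from the t-distribution with 8 df = 0.013330.
Step 6: alpha = 0.05. reject H0.

rho = 0.7455, p = 0.013330, reject H0 at alpha = 0.05.


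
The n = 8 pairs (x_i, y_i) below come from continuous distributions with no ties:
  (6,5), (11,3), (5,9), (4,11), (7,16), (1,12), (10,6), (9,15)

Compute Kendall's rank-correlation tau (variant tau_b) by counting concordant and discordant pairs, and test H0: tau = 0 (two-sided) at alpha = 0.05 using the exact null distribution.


Step 1: Enumerate the 28 unordered pairs (i,j) with i<j and classify each by sign(x_j-x_i) * sign(y_j-y_i).
  (1,2):dx=+5,dy=-2->D; (1,3):dx=-1,dy=+4->D; (1,4):dx=-2,dy=+6->D; (1,5):dx=+1,dy=+11->C
  (1,6):dx=-5,dy=+7->D; (1,7):dx=+4,dy=+1->C; (1,8):dx=+3,dy=+10->C; (2,3):dx=-6,dy=+6->D
  (2,4):dx=-7,dy=+8->D; (2,5):dx=-4,dy=+13->D; (2,6):dx=-10,dy=+9->D; (2,7):dx=-1,dy=+3->D
  (2,8):dx=-2,dy=+12->D; (3,4):dx=-1,dy=+2->D; (3,5):dx=+2,dy=+7->C; (3,6):dx=-4,dy=+3->D
  (3,7):dx=+5,dy=-3->D; (3,8):dx=+4,dy=+6->C; (4,5):dx=+3,dy=+5->C; (4,6):dx=-3,dy=+1->D
  (4,7):dx=+6,dy=-5->D; (4,8):dx=+5,dy=+4->C; (5,6):dx=-6,dy=-4->C; (5,7):dx=+3,dy=-10->D
  (5,8):dx=+2,dy=-1->D; (6,7):dx=+9,dy=-6->D; (6,8):dx=+8,dy=+3->C; (7,8):dx=-1,dy=+9->D
Step 2: C = 9, D = 19, total pairs = 28.
Step 3: tau = (C - D)/(n(n-1)/2) = (9 - 19)/28 = -0.357143.
Step 4: Exact two-sided p-value (enumerate n! = 40320 permutations of y under H0): p = 0.275099.
Step 5: alpha = 0.05. fail to reject H0.

tau_b = -0.3571 (C=9, D=19), p = 0.275099, fail to reject H0.


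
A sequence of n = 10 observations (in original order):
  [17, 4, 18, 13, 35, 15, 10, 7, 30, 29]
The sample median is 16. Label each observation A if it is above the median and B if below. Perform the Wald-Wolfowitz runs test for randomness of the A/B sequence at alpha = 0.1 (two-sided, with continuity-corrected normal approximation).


Step 1: Compute median = 16; label A = above, B = below.
Labels in order: ABABABBBAA  (n_A = 5, n_B = 5)
Step 2: Count runs R = 7.
Step 3: Under H0 (random ordering), E[R] = 2*n_A*n_B/(n_A+n_B) + 1 = 2*5*5/10 + 1 = 6.0000.
        Var[R] = 2*n_A*n_B*(2*n_A*n_B - n_A - n_B) / ((n_A+n_B)^2 * (n_A+n_B-1)) = 2000/900 = 2.2222.
        SD[R] = 1.4907.
Step 4: Continuity-corrected z = (R - 0.5 - E[R]) / SD[R] = (7 - 0.5 - 6.0000) / 1.4907 = 0.3354.
Step 5: Two-sided p-value via normal approximation = 2*(1 - Phi(|z|)) = 0.737316.
Step 6: alpha = 0.1. fail to reject H0.

R = 7, z = 0.3354, p = 0.737316, fail to reject H0.


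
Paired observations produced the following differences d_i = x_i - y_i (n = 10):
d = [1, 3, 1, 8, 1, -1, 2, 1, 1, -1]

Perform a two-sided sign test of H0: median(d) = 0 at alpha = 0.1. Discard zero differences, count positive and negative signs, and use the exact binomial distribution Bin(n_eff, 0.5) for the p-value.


Step 1: Discard zero differences. Original n = 10; n_eff = number of nonzero differences = 10.
Nonzero differences (with sign): +1, +3, +1, +8, +1, -1, +2, +1, +1, -1
Step 2: Count signs: positive = 8, negative = 2.
Step 3: Under H0: P(positive) = 0.5, so the number of positives S ~ Bin(10, 0.5).
Step 4: Two-sided exact p-value = sum of Bin(10,0.5) probabilities at or below the observed probability = 0.109375.
Step 5: alpha = 0.1. fail to reject H0.

n_eff = 10, pos = 8, neg = 2, p = 0.109375, fail to reject H0.


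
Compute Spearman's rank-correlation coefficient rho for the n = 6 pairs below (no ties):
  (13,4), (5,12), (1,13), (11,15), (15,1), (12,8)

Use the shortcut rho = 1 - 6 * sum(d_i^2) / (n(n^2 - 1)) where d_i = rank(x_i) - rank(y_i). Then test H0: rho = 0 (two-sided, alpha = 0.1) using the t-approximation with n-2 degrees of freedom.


Step 1: Rank x and y separately (midranks; no ties here).
rank(x): 13->5, 5->2, 1->1, 11->3, 15->6, 12->4
rank(y): 4->2, 12->4, 13->5, 15->6, 1->1, 8->3
Step 2: d_i = R_x(i) - R_y(i); compute d_i^2.
  (5-2)^2=9, (2-4)^2=4, (1-5)^2=16, (3-6)^2=9, (6-1)^2=25, (4-3)^2=1
sum(d^2) = 64.
Step 3: rho = 1 - 6*64 / (6*(6^2 - 1)) = 1 - 384/210 = -0.828571.
Step 4: Under H0, t = rho * sqrt((n-2)/(1-rho^2)) = -2.9598 ~ t(4).
Step 5: Two-sided p-value from the t-distribution with 4 df = 0.041563.
Step 6: alpha = 0.1. reject H0.

rho = -0.8286, p = 0.041563, reject H0 at alpha = 0.1.


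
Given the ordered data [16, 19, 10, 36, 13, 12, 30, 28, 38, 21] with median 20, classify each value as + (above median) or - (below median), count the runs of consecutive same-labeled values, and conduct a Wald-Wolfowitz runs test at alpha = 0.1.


Step 1: Compute median = 20; label A = above, B = below.
Labels in order: BBBABBAAAA  (n_A = 5, n_B = 5)
Step 2: Count runs R = 4.
Step 3: Under H0 (random ordering), E[R] = 2*n_A*n_B/(n_A+n_B) + 1 = 2*5*5/10 + 1 = 6.0000.
        Var[R] = 2*n_A*n_B*(2*n_A*n_B - n_A - n_B) / ((n_A+n_B)^2 * (n_A+n_B-1)) = 2000/900 = 2.2222.
        SD[R] = 1.4907.
Step 4: Continuity-corrected z = (R + 0.5 - E[R]) / SD[R] = (4 + 0.5 - 6.0000) / 1.4907 = -1.0062.
Step 5: Two-sided p-value via normal approximation = 2*(1 - Phi(|z|)) = 0.314305.
Step 6: alpha = 0.1. fail to reject H0.

R = 4, z = -1.0062, p = 0.314305, fail to reject H0.


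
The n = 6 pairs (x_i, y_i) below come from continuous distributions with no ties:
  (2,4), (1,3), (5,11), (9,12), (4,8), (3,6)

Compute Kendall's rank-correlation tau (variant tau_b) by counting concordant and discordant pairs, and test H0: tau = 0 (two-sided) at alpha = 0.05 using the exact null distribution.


Step 1: Enumerate the 15 unordered pairs (i,j) with i<j and classify each by sign(x_j-x_i) * sign(y_j-y_i).
  (1,2):dx=-1,dy=-1->C; (1,3):dx=+3,dy=+7->C; (1,4):dx=+7,dy=+8->C; (1,5):dx=+2,dy=+4->C
  (1,6):dx=+1,dy=+2->C; (2,3):dx=+4,dy=+8->C; (2,4):dx=+8,dy=+9->C; (2,5):dx=+3,dy=+5->C
  (2,6):dx=+2,dy=+3->C; (3,4):dx=+4,dy=+1->C; (3,5):dx=-1,dy=-3->C; (3,6):dx=-2,dy=-5->C
  (4,5):dx=-5,dy=-4->C; (4,6):dx=-6,dy=-6->C; (5,6):dx=-1,dy=-2->C
Step 2: C = 15, D = 0, total pairs = 15.
Step 3: tau = (C - D)/(n(n-1)/2) = (15 - 0)/15 = 1.000000.
Step 4: Exact two-sided p-value (enumerate n! = 720 permutations of y under H0): p = 0.002778.
Step 5: alpha = 0.05. reject H0.

tau_b = 1.0000 (C=15, D=0), p = 0.002778, reject H0.


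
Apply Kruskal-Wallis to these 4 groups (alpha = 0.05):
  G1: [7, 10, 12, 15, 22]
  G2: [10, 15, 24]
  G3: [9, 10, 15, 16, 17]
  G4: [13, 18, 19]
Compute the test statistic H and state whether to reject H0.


Step 1: Combine all N = 16 observations and assign midranks.
sorted (value, group, rank): (7,G1,1), (9,G3,2), (10,G1,4), (10,G2,4), (10,G3,4), (12,G1,6), (13,G4,7), (15,G1,9), (15,G2,9), (15,G3,9), (16,G3,11), (17,G3,12), (18,G4,13), (19,G4,14), (22,G1,15), (24,G2,16)
Step 2: Sum ranks within each group.
R_1 = 35 (n_1 = 5)
R_2 = 29 (n_2 = 3)
R_3 = 38 (n_3 = 5)
R_4 = 34 (n_4 = 3)
Step 3: H = 12/(N(N+1)) * sum(R_i^2/n_i) - 3(N+1)
     = 12/(16*17) * (35^2/5 + 29^2/3 + 38^2/5 + 34^2/3) - 3*17
     = 0.044118 * 1199.47 - 51
     = 1.917647.
Step 4: Ties present; correction factor C = 1 - 48/(16^3 - 16) = 0.988235. Corrected H = 1.917647 / 0.988235 = 1.940476.
Step 5: Under H0, H ~ chi^2(3); p-value = 0.584853.
Step 6: alpha = 0.05. fail to reject H0.

H = 1.9405, df = 3, p = 0.584853, fail to reject H0.


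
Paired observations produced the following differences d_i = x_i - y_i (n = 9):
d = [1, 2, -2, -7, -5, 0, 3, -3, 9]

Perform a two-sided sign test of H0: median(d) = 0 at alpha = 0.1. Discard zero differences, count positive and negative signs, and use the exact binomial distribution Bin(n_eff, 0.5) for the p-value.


Step 1: Discard zero differences. Original n = 9; n_eff = number of nonzero differences = 8.
Nonzero differences (with sign): +1, +2, -2, -7, -5, +3, -3, +9
Step 2: Count signs: positive = 4, negative = 4.
Step 3: Under H0: P(positive) = 0.5, so the number of positives S ~ Bin(8, 0.5).
Step 4: Two-sided exact p-value = sum of Bin(8,0.5) probabilities at or below the observed probability = 1.000000.
Step 5: alpha = 0.1. fail to reject H0.

n_eff = 8, pos = 4, neg = 4, p = 1.000000, fail to reject H0.


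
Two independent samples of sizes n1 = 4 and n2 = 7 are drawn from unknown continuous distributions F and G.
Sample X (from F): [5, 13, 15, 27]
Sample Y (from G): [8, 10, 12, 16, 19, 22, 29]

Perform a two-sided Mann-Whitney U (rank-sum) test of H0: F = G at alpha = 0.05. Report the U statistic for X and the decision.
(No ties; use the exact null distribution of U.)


Step 1: Combine and sort all 11 observations; assign midranks.
sorted (value, group): (5,X), (8,Y), (10,Y), (12,Y), (13,X), (15,X), (16,Y), (19,Y), (22,Y), (27,X), (29,Y)
ranks: 5->1, 8->2, 10->3, 12->4, 13->5, 15->6, 16->7, 19->8, 22->9, 27->10, 29->11
Step 2: Rank sum for X: R1 = 1 + 5 + 6 + 10 = 22.
Step 3: U_X = R1 - n1(n1+1)/2 = 22 - 4*5/2 = 22 - 10 = 12.
       U_Y = n1*n2 - U_X = 28 - 12 = 16.
Step 4: No ties, so the exact null distribution of U (based on enumerating the C(11,4) = 330 equally likely rank assignments) gives the two-sided p-value.
Step 5: p-value = 0.787879; compare to alpha = 0.05. fail to reject H0.

U_X = 12, p = 0.787879, fail to reject H0 at alpha = 0.05.


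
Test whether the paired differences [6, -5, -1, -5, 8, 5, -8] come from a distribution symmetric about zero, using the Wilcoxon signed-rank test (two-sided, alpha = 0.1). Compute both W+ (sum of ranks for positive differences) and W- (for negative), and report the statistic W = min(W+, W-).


Step 1: Drop any zero differences (none here) and take |d_i|.
|d| = [6, 5, 1, 5, 8, 5, 8]
Step 2: Midrank |d_i| (ties get averaged ranks).
ranks: |6|->5, |5|->3, |1|->1, |5|->3, |8|->6.5, |5|->3, |8|->6.5
Step 3: Attach original signs; sum ranks with positive sign and with negative sign.
W+ = 5 + 6.5 + 3 = 14.5
W- = 3 + 1 + 3 + 6.5 = 13.5
(Check: W+ + W- = 28 should equal n(n+1)/2 = 28.)
Step 4: Test statistic W = min(W+, W-) = 13.5.
Step 5: Ties in |d|, so use the tie-corrected normal approximation.
        E[W] = n(n+1)/4 = 7*8/4 = 14.
        Tie groups: |d|=5 (t=3), |d|=8 (t=2); sum(t^3 - t) = 30.
        Var[W] = n(n+1)(2n+1)/24 - sum(t^3-t)/48 = 840/24 - 30/48 = 34.375.
        z = (W - E[W]) / sqrt(Var[W]) = (13.5 - 14) / 5.8630 = -0.0853.
        Two-sided p = 2*Phi(z) = 0.932039.
Step 6: alpha = 0.1. fail to reject H0.

W+ = 14.5, W- = 13.5, W = min = 13.5, p = 0.932039, fail to reject H0.


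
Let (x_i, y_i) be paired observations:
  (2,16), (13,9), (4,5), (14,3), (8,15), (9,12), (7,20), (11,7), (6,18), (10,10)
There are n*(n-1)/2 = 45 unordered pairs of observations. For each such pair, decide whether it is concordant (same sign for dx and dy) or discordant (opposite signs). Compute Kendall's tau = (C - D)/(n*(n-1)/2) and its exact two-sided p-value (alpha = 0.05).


Step 1: Enumerate the 45 unordered pairs (i,j) with i<j and classify each by sign(x_j-x_i) * sign(y_j-y_i).
  (1,2):dx=+11,dy=-7->D; (1,3):dx=+2,dy=-11->D; (1,4):dx=+12,dy=-13->D; (1,5):dx=+6,dy=-1->D
  (1,6):dx=+7,dy=-4->D; (1,7):dx=+5,dy=+4->C; (1,8):dx=+9,dy=-9->D; (1,9):dx=+4,dy=+2->C
  (1,10):dx=+8,dy=-6->D; (2,3):dx=-9,dy=-4->C; (2,4):dx=+1,dy=-6->D; (2,5):dx=-5,dy=+6->D
  (2,6):dx=-4,dy=+3->D; (2,7):dx=-6,dy=+11->D; (2,8):dx=-2,dy=-2->C; (2,9):dx=-7,dy=+9->D
  (2,10):dx=-3,dy=+1->D; (3,4):dx=+10,dy=-2->D; (3,5):dx=+4,dy=+10->C; (3,6):dx=+5,dy=+7->C
  (3,7):dx=+3,dy=+15->C; (3,8):dx=+7,dy=+2->C; (3,9):dx=+2,dy=+13->C; (3,10):dx=+6,dy=+5->C
  (4,5):dx=-6,dy=+12->D; (4,6):dx=-5,dy=+9->D; (4,7):dx=-7,dy=+17->D; (4,8):dx=-3,dy=+4->D
  (4,9):dx=-8,dy=+15->D; (4,10):dx=-4,dy=+7->D; (5,6):dx=+1,dy=-3->D; (5,7):dx=-1,dy=+5->D
  (5,8):dx=+3,dy=-8->D; (5,9):dx=-2,dy=+3->D; (5,10):dx=+2,dy=-5->D; (6,7):dx=-2,dy=+8->D
  (6,8):dx=+2,dy=-5->D; (6,9):dx=-3,dy=+6->D; (6,10):dx=+1,dy=-2->D; (7,8):dx=+4,dy=-13->D
  (7,9):dx=-1,dy=-2->C; (7,10):dx=+3,dy=-10->D; (8,9):dx=-5,dy=+11->D; (8,10):dx=-1,dy=+3->D
  (9,10):dx=+4,dy=-8->D
Step 2: C = 11, D = 34, total pairs = 45.
Step 3: tau = (C - D)/(n(n-1)/2) = (11 - 34)/45 = -0.511111.
Step 4: Exact two-sided p-value (enumerate n! = 3628800 permutations of y under H0): p = 0.046623.
Step 5: alpha = 0.05. reject H0.

tau_b = -0.5111 (C=11, D=34), p = 0.046623, reject H0.
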